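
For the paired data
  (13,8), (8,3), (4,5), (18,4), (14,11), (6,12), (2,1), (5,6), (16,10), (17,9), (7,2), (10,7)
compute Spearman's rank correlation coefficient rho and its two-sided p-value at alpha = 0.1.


Step 1: Rank x and y separately (midranks; no ties here).
rank(x): 13->8, 8->6, 4->2, 18->12, 14->9, 6->4, 2->1, 5->3, 16->10, 17->11, 7->5, 10->7
rank(y): 8->8, 3->3, 5->5, 4->4, 11->11, 12->12, 1->1, 6->6, 10->10, 9->9, 2->2, 7->7
Step 2: d_i = R_x(i) - R_y(i); compute d_i^2.
  (8-8)^2=0, (6-3)^2=9, (2-5)^2=9, (12-4)^2=64, (9-11)^2=4, (4-12)^2=64, (1-1)^2=0, (3-6)^2=9, (10-10)^2=0, (11-9)^2=4, (5-2)^2=9, (7-7)^2=0
sum(d^2) = 172.
Step 3: rho = 1 - 6*172 / (12*(12^2 - 1)) = 1 - 1032/1716 = 0.398601.
Step 4: Under H0, t = rho * sqrt((n-2)/(1-rho^2)) = 1.3744 ~ t(10).
Step 5: Two-sided p-value from the t-distribution with 10 df = 0.199335.
Step 6: alpha = 0.1. fail to reject H0.

rho = 0.3986, p = 0.199335, fail to reject H0 at alpha = 0.1.


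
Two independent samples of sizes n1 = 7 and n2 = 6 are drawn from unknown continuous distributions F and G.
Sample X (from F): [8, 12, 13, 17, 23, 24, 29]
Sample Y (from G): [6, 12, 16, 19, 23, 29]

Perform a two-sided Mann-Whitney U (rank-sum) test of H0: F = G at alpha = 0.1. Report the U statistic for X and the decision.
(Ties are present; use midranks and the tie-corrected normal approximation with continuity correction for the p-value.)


Step 1: Combine and sort all 13 observations; assign midranks.
sorted (value, group): (6,Y), (8,X), (12,X), (12,Y), (13,X), (16,Y), (17,X), (19,Y), (23,X), (23,Y), (24,X), (29,X), (29,Y)
ranks: 6->1, 8->2, 12->3.5, 12->3.5, 13->5, 16->6, 17->7, 19->8, 23->9.5, 23->9.5, 24->11, 29->12.5, 29->12.5
Step 2: Rank sum for X: R1 = 2 + 3.5 + 5 + 7 + 9.5 + 11 + 12.5 = 50.5.
Step 3: U_X = R1 - n1(n1+1)/2 = 50.5 - 7*8/2 = 50.5 - 28 = 22.5.
       U_Y = n1*n2 - U_X = 42 - 22.5 = 19.5.
Step 4: Ties are present, so use the tie-corrected normal approximation (with continuity correction) for the p-value.
Step 5: p-value = 0.885935; compare to alpha = 0.1. fail to reject H0.

U_X = 22.5, p = 0.885935, fail to reject H0 at alpha = 0.1.


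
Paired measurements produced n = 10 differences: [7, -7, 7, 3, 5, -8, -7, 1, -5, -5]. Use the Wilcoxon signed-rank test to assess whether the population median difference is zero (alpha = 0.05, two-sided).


Step 1: Drop any zero differences (none here) and take |d_i|.
|d| = [7, 7, 7, 3, 5, 8, 7, 1, 5, 5]
Step 2: Midrank |d_i| (ties get averaged ranks).
ranks: |7|->7.5, |7|->7.5, |7|->7.5, |3|->2, |5|->4, |8|->10, |7|->7.5, |1|->1, |5|->4, |5|->4
Step 3: Attach original signs; sum ranks with positive sign and with negative sign.
W+ = 7.5 + 7.5 + 2 + 4 + 1 = 22
W- = 7.5 + 10 + 7.5 + 4 + 4 = 33
(Check: W+ + W- = 55 should equal n(n+1)/2 = 55.)
Step 4: Test statistic W = min(W+, W-) = 22.
Step 5: Ties in |d|, so use the tie-corrected normal approximation.
        E[W] = n(n+1)/4 = 10*11/4 = 27.5.
        Tie groups: |d|=5 (t=3), |d|=7 (t=4); sum(t^3 - t) = 84.
        Var[W] = n(n+1)(2n+1)/24 - sum(t^3-t)/48 = 2310/24 - 84/48 = 94.5.
        z = (W - E[W]) / sqrt(Var[W]) = (22 - 27.5) / 9.7211 = -0.5658.
        Two-sided p = 2*Phi(z) = 0.571544.
Step 6: alpha = 0.05. fail to reject H0.

W+ = 22, W- = 33, W = min = 22, p = 0.571544, fail to reject H0.


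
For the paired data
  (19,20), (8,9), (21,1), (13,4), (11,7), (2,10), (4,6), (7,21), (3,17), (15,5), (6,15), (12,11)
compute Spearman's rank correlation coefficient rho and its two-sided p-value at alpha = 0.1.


Step 1: Rank x and y separately (midranks; no ties here).
rank(x): 19->11, 8->6, 21->12, 13->9, 11->7, 2->1, 4->3, 7->5, 3->2, 15->10, 6->4, 12->8
rank(y): 20->11, 9->6, 1->1, 4->2, 7->5, 10->7, 6->4, 21->12, 17->10, 5->3, 15->9, 11->8
Step 2: d_i = R_x(i) - R_y(i); compute d_i^2.
  (11-11)^2=0, (6-6)^2=0, (12-1)^2=121, (9-2)^2=49, (7-5)^2=4, (1-7)^2=36, (3-4)^2=1, (5-12)^2=49, (2-10)^2=64, (10-3)^2=49, (4-9)^2=25, (8-8)^2=0
sum(d^2) = 398.
Step 3: rho = 1 - 6*398 / (12*(12^2 - 1)) = 1 - 2388/1716 = -0.391608.
Step 4: Under H0, t = rho * sqrt((n-2)/(1-rho^2)) = -1.3459 ~ t(10).
Step 5: Two-sided p-value from the t-distribution with 10 df = 0.208063.
Step 6: alpha = 0.1. fail to reject H0.

rho = -0.3916, p = 0.208063, fail to reject H0 at alpha = 0.1.


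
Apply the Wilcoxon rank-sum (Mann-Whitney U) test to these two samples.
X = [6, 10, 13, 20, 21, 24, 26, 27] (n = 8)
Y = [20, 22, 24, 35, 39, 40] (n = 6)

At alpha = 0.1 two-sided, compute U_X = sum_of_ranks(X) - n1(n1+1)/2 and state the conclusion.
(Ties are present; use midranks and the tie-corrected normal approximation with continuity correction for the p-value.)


Step 1: Combine and sort all 14 observations; assign midranks.
sorted (value, group): (6,X), (10,X), (13,X), (20,X), (20,Y), (21,X), (22,Y), (24,X), (24,Y), (26,X), (27,X), (35,Y), (39,Y), (40,Y)
ranks: 6->1, 10->2, 13->3, 20->4.5, 20->4.5, 21->6, 22->7, 24->8.5, 24->8.5, 26->10, 27->11, 35->12, 39->13, 40->14
Step 2: Rank sum for X: R1 = 1 + 2 + 3 + 4.5 + 6 + 8.5 + 10 + 11 = 46.
Step 3: U_X = R1 - n1(n1+1)/2 = 46 - 8*9/2 = 46 - 36 = 10.
       U_Y = n1*n2 - U_X = 48 - 10 = 38.
Step 4: Ties are present, so use the tie-corrected normal approximation (with continuity correction) for the p-value.
Step 5: p-value = 0.080692; compare to alpha = 0.1. reject H0.

U_X = 10, p = 0.080692, reject H0 at alpha = 0.1.


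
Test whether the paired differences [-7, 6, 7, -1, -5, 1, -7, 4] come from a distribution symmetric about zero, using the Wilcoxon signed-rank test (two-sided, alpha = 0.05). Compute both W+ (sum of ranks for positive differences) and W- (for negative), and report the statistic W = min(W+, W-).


Step 1: Drop any zero differences (none here) and take |d_i|.
|d| = [7, 6, 7, 1, 5, 1, 7, 4]
Step 2: Midrank |d_i| (ties get averaged ranks).
ranks: |7|->7, |6|->5, |7|->7, |1|->1.5, |5|->4, |1|->1.5, |7|->7, |4|->3
Step 3: Attach original signs; sum ranks with positive sign and with negative sign.
W+ = 5 + 7 + 1.5 + 3 = 16.5
W- = 7 + 1.5 + 4 + 7 = 19.5
(Check: W+ + W- = 36 should equal n(n+1)/2 = 36.)
Step 4: Test statistic W = min(W+, W-) = 16.5.
Step 5: Ties in |d|, so use the tie-corrected normal approximation.
        E[W] = n(n+1)/4 = 8*9/4 = 18.
        Tie groups: |d|=1 (t=2), |d|=7 (t=3); sum(t^3 - t) = 30.
        Var[W] = n(n+1)(2n+1)/24 - sum(t^3-t)/48 = 1224/24 - 30/48 = 50.375.
        z = (W - E[W]) / sqrt(Var[W]) = (16.5 - 18) / 7.0975 = -0.2113.
        Two-sided p = 2*Phi(z) = 0.832621.
Step 6: alpha = 0.05. fail to reject H0.

W+ = 16.5, W- = 19.5, W = min = 16.5, p = 0.832621, fail to reject H0.


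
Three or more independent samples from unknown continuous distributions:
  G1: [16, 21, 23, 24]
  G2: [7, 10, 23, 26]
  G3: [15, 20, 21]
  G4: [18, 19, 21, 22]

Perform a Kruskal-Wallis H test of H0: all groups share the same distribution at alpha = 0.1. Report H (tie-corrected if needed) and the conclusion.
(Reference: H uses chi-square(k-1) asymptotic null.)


Step 1: Combine all N = 15 observations and assign midranks.
sorted (value, group, rank): (7,G2,1), (10,G2,2), (15,G3,3), (16,G1,4), (18,G4,5), (19,G4,6), (20,G3,7), (21,G1,9), (21,G3,9), (21,G4,9), (22,G4,11), (23,G1,12.5), (23,G2,12.5), (24,G1,14), (26,G2,15)
Step 2: Sum ranks within each group.
R_1 = 39.5 (n_1 = 4)
R_2 = 30.5 (n_2 = 4)
R_3 = 19 (n_3 = 3)
R_4 = 31 (n_4 = 4)
Step 3: H = 12/(N(N+1)) * sum(R_i^2/n_i) - 3(N+1)
     = 12/(15*16) * (39.5^2/4 + 30.5^2/4 + 19^2/3 + 31^2/4) - 3*16
     = 0.050000 * 983.208 - 48
     = 1.160417.
Step 4: Ties present; correction factor C = 1 - 30/(15^3 - 15) = 0.991071. Corrected H = 1.160417 / 0.991071 = 1.170871.
Step 5: Under H0, H ~ chi^2(3); p-value = 0.759999.
Step 6: alpha = 0.1. fail to reject H0.

H = 1.1709, df = 3, p = 0.759999, fail to reject H0.


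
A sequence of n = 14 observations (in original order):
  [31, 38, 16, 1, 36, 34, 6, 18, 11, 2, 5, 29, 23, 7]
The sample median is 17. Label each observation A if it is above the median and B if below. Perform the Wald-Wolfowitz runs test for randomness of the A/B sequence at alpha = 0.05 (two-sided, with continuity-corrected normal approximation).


Step 1: Compute median = 17; label A = above, B = below.
Labels in order: AABBAABABBBAAB  (n_A = 7, n_B = 7)
Step 2: Count runs R = 8.
Step 3: Under H0 (random ordering), E[R] = 2*n_A*n_B/(n_A+n_B) + 1 = 2*7*7/14 + 1 = 8.0000.
        Var[R] = 2*n_A*n_B*(2*n_A*n_B - n_A - n_B) / ((n_A+n_B)^2 * (n_A+n_B-1)) = 8232/2548 = 3.2308.
        SD[R] = 1.7974.
Step 4: R = E[R], so z = 0 with no continuity correction.
Step 5: Two-sided p-value via normal approximation = 2*(1 - Phi(|z|)) = 1.000000.
Step 6: alpha = 0.05. fail to reject H0.

R = 8, z = 0.0000, p = 1.000000, fail to reject H0.


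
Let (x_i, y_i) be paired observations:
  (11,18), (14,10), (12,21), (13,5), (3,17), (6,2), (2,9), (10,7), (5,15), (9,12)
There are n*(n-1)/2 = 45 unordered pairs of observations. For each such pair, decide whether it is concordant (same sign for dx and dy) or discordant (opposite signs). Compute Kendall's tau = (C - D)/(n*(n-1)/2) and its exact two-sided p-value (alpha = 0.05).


Step 1: Enumerate the 45 unordered pairs (i,j) with i<j and classify each by sign(x_j-x_i) * sign(y_j-y_i).
  (1,2):dx=+3,dy=-8->D; (1,3):dx=+1,dy=+3->C; (1,4):dx=+2,dy=-13->D; (1,5):dx=-8,dy=-1->C
  (1,6):dx=-5,dy=-16->C; (1,7):dx=-9,dy=-9->C; (1,8):dx=-1,dy=-11->C; (1,9):dx=-6,dy=-3->C
  (1,10):dx=-2,dy=-6->C; (2,3):dx=-2,dy=+11->D; (2,4):dx=-1,dy=-5->C; (2,5):dx=-11,dy=+7->D
  (2,6):dx=-8,dy=-8->C; (2,7):dx=-12,dy=-1->C; (2,8):dx=-4,dy=-3->C; (2,9):dx=-9,dy=+5->D
  (2,10):dx=-5,dy=+2->D; (3,4):dx=+1,dy=-16->D; (3,5):dx=-9,dy=-4->C; (3,6):dx=-6,dy=-19->C
  (3,7):dx=-10,dy=-12->C; (3,8):dx=-2,dy=-14->C; (3,9):dx=-7,dy=-6->C; (3,10):dx=-3,dy=-9->C
  (4,5):dx=-10,dy=+12->D; (4,6):dx=-7,dy=-3->C; (4,7):dx=-11,dy=+4->D; (4,8):dx=-3,dy=+2->D
  (4,9):dx=-8,dy=+10->D; (4,10):dx=-4,dy=+7->D; (5,6):dx=+3,dy=-15->D; (5,7):dx=-1,dy=-8->C
  (5,8):dx=+7,dy=-10->D; (5,9):dx=+2,dy=-2->D; (5,10):dx=+6,dy=-5->D; (6,7):dx=-4,dy=+7->D
  (6,8):dx=+4,dy=+5->C; (6,9):dx=-1,dy=+13->D; (6,10):dx=+3,dy=+10->C; (7,8):dx=+8,dy=-2->D
  (7,9):dx=+3,dy=+6->C; (7,10):dx=+7,dy=+3->C; (8,9):dx=-5,dy=+8->D; (8,10):dx=-1,dy=+5->D
  (9,10):dx=+4,dy=-3->D
Step 2: C = 23, D = 22, total pairs = 45.
Step 3: tau = (C - D)/(n(n-1)/2) = (23 - 22)/45 = 0.022222.
Step 4: Exact two-sided p-value (enumerate n! = 3628800 permutations of y under H0): p = 1.000000.
Step 5: alpha = 0.05. fail to reject H0.

tau_b = 0.0222 (C=23, D=22), p = 1.000000, fail to reject H0.


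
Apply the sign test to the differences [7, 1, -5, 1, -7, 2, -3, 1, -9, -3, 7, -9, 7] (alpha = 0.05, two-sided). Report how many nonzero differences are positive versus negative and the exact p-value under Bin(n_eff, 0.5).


Step 1: Discard zero differences. Original n = 13; n_eff = number of nonzero differences = 13.
Nonzero differences (with sign): +7, +1, -5, +1, -7, +2, -3, +1, -9, -3, +7, -9, +7
Step 2: Count signs: positive = 7, negative = 6.
Step 3: Under H0: P(positive) = 0.5, so the number of positives S ~ Bin(13, 0.5).
Step 4: Two-sided exact p-value = sum of Bin(13,0.5) probabilities at or below the observed probability = 1.000000.
Step 5: alpha = 0.05. fail to reject H0.

n_eff = 13, pos = 7, neg = 6, p = 1.000000, fail to reject H0.


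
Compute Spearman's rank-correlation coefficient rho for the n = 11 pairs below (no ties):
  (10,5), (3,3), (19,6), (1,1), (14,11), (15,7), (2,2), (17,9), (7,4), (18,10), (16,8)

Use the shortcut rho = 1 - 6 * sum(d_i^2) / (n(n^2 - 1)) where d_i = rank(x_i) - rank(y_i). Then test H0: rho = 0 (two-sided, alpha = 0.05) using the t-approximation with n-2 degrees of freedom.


Step 1: Rank x and y separately (midranks; no ties here).
rank(x): 10->5, 3->3, 19->11, 1->1, 14->6, 15->7, 2->2, 17->9, 7->4, 18->10, 16->8
rank(y): 5->5, 3->3, 6->6, 1->1, 11->11, 7->7, 2->2, 9->9, 4->4, 10->10, 8->8
Step 2: d_i = R_x(i) - R_y(i); compute d_i^2.
  (5-5)^2=0, (3-3)^2=0, (11-6)^2=25, (1-1)^2=0, (6-11)^2=25, (7-7)^2=0, (2-2)^2=0, (9-9)^2=0, (4-4)^2=0, (10-10)^2=0, (8-8)^2=0
sum(d^2) = 50.
Step 3: rho = 1 - 6*50 / (11*(11^2 - 1)) = 1 - 300/1320 = 0.772727.
Step 4: Under H0, t = rho * sqrt((n-2)/(1-rho^2)) = 3.6522 ~ t(9).
Step 5: Two-sided p-value from the t-distribution with 9 df = 0.005299.
Step 6: alpha = 0.05. reject H0.

rho = 0.7727, p = 0.005299, reject H0 at alpha = 0.05.


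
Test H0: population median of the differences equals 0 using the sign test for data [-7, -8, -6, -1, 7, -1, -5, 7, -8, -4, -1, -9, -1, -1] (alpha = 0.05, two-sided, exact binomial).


Step 1: Discard zero differences. Original n = 14; n_eff = number of nonzero differences = 14.
Nonzero differences (with sign): -7, -8, -6, -1, +7, -1, -5, +7, -8, -4, -1, -9, -1, -1
Step 2: Count signs: positive = 2, negative = 12.
Step 3: Under H0: P(positive) = 0.5, so the number of positives S ~ Bin(14, 0.5).
Step 4: Two-sided exact p-value = sum of Bin(14,0.5) probabilities at or below the observed probability = 0.012939.
Step 5: alpha = 0.05. reject H0.

n_eff = 14, pos = 2, neg = 12, p = 0.012939, reject H0.


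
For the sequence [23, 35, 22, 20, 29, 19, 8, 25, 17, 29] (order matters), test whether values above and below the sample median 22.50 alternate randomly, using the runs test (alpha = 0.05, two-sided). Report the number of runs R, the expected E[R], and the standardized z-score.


Step 1: Compute median = 22.50; label A = above, B = below.
Labels in order: AABBABBABA  (n_A = 5, n_B = 5)
Step 2: Count runs R = 7.
Step 3: Under H0 (random ordering), E[R] = 2*n_A*n_B/(n_A+n_B) + 1 = 2*5*5/10 + 1 = 6.0000.
        Var[R] = 2*n_A*n_B*(2*n_A*n_B - n_A - n_B) / ((n_A+n_B)^2 * (n_A+n_B-1)) = 2000/900 = 2.2222.
        SD[R] = 1.4907.
Step 4: Continuity-corrected z = (R - 0.5 - E[R]) / SD[R] = (7 - 0.5 - 6.0000) / 1.4907 = 0.3354.
Step 5: Two-sided p-value via normal approximation = 2*(1 - Phi(|z|)) = 0.737316.
Step 6: alpha = 0.05. fail to reject H0.

R = 7, z = 0.3354, p = 0.737316, fail to reject H0.


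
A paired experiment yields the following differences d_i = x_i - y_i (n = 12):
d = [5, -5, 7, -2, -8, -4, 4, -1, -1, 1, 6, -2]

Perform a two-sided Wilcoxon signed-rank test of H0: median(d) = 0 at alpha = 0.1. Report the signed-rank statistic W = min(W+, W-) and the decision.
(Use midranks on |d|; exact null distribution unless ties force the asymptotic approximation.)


Step 1: Drop any zero differences (none here) and take |d_i|.
|d| = [5, 5, 7, 2, 8, 4, 4, 1, 1, 1, 6, 2]
Step 2: Midrank |d_i| (ties get averaged ranks).
ranks: |5|->8.5, |5|->8.5, |7|->11, |2|->4.5, |8|->12, |4|->6.5, |4|->6.5, |1|->2, |1|->2, |1|->2, |6|->10, |2|->4.5
Step 3: Attach original signs; sum ranks with positive sign and with negative sign.
W+ = 8.5 + 11 + 6.5 + 2 + 10 = 38
W- = 8.5 + 4.5 + 12 + 6.5 + 2 + 2 + 4.5 = 40
(Check: W+ + W- = 78 should equal n(n+1)/2 = 78.)
Step 4: Test statistic W = min(W+, W-) = 38.
Step 5: Ties in |d|, so use the tie-corrected normal approximation.
        E[W] = n(n+1)/4 = 12*13/4 = 39.
        Tie groups: |d|=1 (t=3), |d|=2 (t=2), |d|=4 (t=2), |d|=5 (t=2); sum(t^3 - t) = 42.
        Var[W] = n(n+1)(2n+1)/24 - sum(t^3-t)/48 = 3900/24 - 42/48 = 161.625.
        z = (W - E[W]) / sqrt(Var[W]) = (38 - 39) / 12.7132 = -0.0787.
        Two-sided p = 2*Phi(z) = 0.937304.
Step 6: alpha = 0.1. fail to reject H0.

W+ = 38, W- = 40, W = min = 38, p = 0.937304, fail to reject H0.


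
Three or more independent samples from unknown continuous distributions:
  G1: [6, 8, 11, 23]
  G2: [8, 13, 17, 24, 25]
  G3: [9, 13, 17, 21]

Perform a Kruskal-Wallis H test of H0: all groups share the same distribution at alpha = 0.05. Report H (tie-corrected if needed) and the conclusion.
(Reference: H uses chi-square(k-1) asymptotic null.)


Step 1: Combine all N = 13 observations and assign midranks.
sorted (value, group, rank): (6,G1,1), (8,G1,2.5), (8,G2,2.5), (9,G3,4), (11,G1,5), (13,G2,6.5), (13,G3,6.5), (17,G2,8.5), (17,G3,8.5), (21,G3,10), (23,G1,11), (24,G2,12), (25,G2,13)
Step 2: Sum ranks within each group.
R_1 = 19.5 (n_1 = 4)
R_2 = 42.5 (n_2 = 5)
R_3 = 29 (n_3 = 4)
Step 3: H = 12/(N(N+1)) * sum(R_i^2/n_i) - 3(N+1)
     = 12/(13*14) * (19.5^2/4 + 42.5^2/5 + 29^2/4) - 3*14
     = 0.065934 * 666.562 - 42
     = 1.949176.
Step 4: Ties present; correction factor C = 1 - 18/(13^3 - 13) = 0.991758. Corrected H = 1.949176 / 0.991758 = 1.965374.
Step 5: Under H0, H ~ chi^2(2); p-value = 0.374304.
Step 6: alpha = 0.05. fail to reject H0.

H = 1.9654, df = 2, p = 0.374304, fail to reject H0.


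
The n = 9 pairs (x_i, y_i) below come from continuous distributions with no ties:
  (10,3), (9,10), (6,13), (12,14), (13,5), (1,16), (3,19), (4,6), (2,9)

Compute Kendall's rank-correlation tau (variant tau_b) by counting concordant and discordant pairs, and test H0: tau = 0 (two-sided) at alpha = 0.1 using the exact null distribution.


Step 1: Enumerate the 36 unordered pairs (i,j) with i<j and classify each by sign(x_j-x_i) * sign(y_j-y_i).
  (1,2):dx=-1,dy=+7->D; (1,3):dx=-4,dy=+10->D; (1,4):dx=+2,dy=+11->C; (1,5):dx=+3,dy=+2->C
  (1,6):dx=-9,dy=+13->D; (1,7):dx=-7,dy=+16->D; (1,8):dx=-6,dy=+3->D; (1,9):dx=-8,dy=+6->D
  (2,3):dx=-3,dy=+3->D; (2,4):dx=+3,dy=+4->C; (2,5):dx=+4,dy=-5->D; (2,6):dx=-8,dy=+6->D
  (2,7):dx=-6,dy=+9->D; (2,8):dx=-5,dy=-4->C; (2,9):dx=-7,dy=-1->C; (3,4):dx=+6,dy=+1->C
  (3,5):dx=+7,dy=-8->D; (3,6):dx=-5,dy=+3->D; (3,7):dx=-3,dy=+6->D; (3,8):dx=-2,dy=-7->C
  (3,9):dx=-4,dy=-4->C; (4,5):dx=+1,dy=-9->D; (4,6):dx=-11,dy=+2->D; (4,7):dx=-9,dy=+5->D
  (4,8):dx=-8,dy=-8->C; (4,9):dx=-10,dy=-5->C; (5,6):dx=-12,dy=+11->D; (5,7):dx=-10,dy=+14->D
  (5,8):dx=-9,dy=+1->D; (5,9):dx=-11,dy=+4->D; (6,7):dx=+2,dy=+3->C; (6,8):dx=+3,dy=-10->D
  (6,9):dx=+1,dy=-7->D; (7,8):dx=+1,dy=-13->D; (7,9):dx=-1,dy=-10->C; (8,9):dx=-2,dy=+3->D
Step 2: C = 12, D = 24, total pairs = 36.
Step 3: tau = (C - D)/(n(n-1)/2) = (12 - 24)/36 = -0.333333.
Step 4: Exact two-sided p-value (enumerate n! = 362880 permutations of y under H0): p = 0.259518.
Step 5: alpha = 0.1. fail to reject H0.

tau_b = -0.3333 (C=12, D=24), p = 0.259518, fail to reject H0.


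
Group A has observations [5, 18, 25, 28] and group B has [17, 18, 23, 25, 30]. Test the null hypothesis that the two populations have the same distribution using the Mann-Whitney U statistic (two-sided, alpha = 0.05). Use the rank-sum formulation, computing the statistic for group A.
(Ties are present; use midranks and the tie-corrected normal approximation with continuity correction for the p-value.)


Step 1: Combine and sort all 9 observations; assign midranks.
sorted (value, group): (5,X), (17,Y), (18,X), (18,Y), (23,Y), (25,X), (25,Y), (28,X), (30,Y)
ranks: 5->1, 17->2, 18->3.5, 18->3.5, 23->5, 25->6.5, 25->6.5, 28->8, 30->9
Step 2: Rank sum for X: R1 = 1 + 3.5 + 6.5 + 8 = 19.
Step 3: U_X = R1 - n1(n1+1)/2 = 19 - 4*5/2 = 19 - 10 = 9.
       U_Y = n1*n2 - U_X = 20 - 9 = 11.
Step 4: Ties are present, so use the tie-corrected normal approximation (with continuity correction) for the p-value.
Step 5: p-value = 0.901705; compare to alpha = 0.05. fail to reject H0.

U_X = 9, p = 0.901705, fail to reject H0 at alpha = 0.05.


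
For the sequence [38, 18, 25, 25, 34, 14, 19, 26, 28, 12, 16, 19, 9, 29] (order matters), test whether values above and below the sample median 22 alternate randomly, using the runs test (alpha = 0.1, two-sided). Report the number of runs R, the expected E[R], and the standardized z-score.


Step 1: Compute median = 22; label A = above, B = below.
Labels in order: ABAAABBAABBBBA  (n_A = 7, n_B = 7)
Step 2: Count runs R = 7.
Step 3: Under H0 (random ordering), E[R] = 2*n_A*n_B/(n_A+n_B) + 1 = 2*7*7/14 + 1 = 8.0000.
        Var[R] = 2*n_A*n_B*(2*n_A*n_B - n_A - n_B) / ((n_A+n_B)^2 * (n_A+n_B-1)) = 8232/2548 = 3.2308.
        SD[R] = 1.7974.
Step 4: Continuity-corrected z = (R + 0.5 - E[R]) / SD[R] = (7 + 0.5 - 8.0000) / 1.7974 = -0.2782.
Step 5: Two-sided p-value via normal approximation = 2*(1 - Phi(|z|)) = 0.780879.
Step 6: alpha = 0.1. fail to reject H0.

R = 7, z = -0.2782, p = 0.780879, fail to reject H0.


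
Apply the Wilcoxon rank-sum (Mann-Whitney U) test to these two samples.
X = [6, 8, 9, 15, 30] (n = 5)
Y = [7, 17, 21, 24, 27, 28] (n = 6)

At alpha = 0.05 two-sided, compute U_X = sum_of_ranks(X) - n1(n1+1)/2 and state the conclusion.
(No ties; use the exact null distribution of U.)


Step 1: Combine and sort all 11 observations; assign midranks.
sorted (value, group): (6,X), (7,Y), (8,X), (9,X), (15,X), (17,Y), (21,Y), (24,Y), (27,Y), (28,Y), (30,X)
ranks: 6->1, 7->2, 8->3, 9->4, 15->5, 17->6, 21->7, 24->8, 27->9, 28->10, 30->11
Step 2: Rank sum for X: R1 = 1 + 3 + 4 + 5 + 11 = 24.
Step 3: U_X = R1 - n1(n1+1)/2 = 24 - 5*6/2 = 24 - 15 = 9.
       U_Y = n1*n2 - U_X = 30 - 9 = 21.
Step 4: No ties, so the exact null distribution of U (based on enumerating the C(11,5) = 462 equally likely rank assignments) gives the two-sided p-value.
Step 5: p-value = 0.329004; compare to alpha = 0.05. fail to reject H0.

U_X = 9, p = 0.329004, fail to reject H0 at alpha = 0.05.


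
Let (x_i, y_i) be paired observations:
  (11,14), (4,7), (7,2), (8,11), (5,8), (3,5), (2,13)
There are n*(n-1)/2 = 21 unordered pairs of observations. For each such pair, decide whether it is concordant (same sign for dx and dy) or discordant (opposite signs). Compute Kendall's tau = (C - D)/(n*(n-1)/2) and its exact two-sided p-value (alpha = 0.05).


Step 1: Enumerate the 21 unordered pairs (i,j) with i<j and classify each by sign(x_j-x_i) * sign(y_j-y_i).
  (1,2):dx=-7,dy=-7->C; (1,3):dx=-4,dy=-12->C; (1,4):dx=-3,dy=-3->C; (1,5):dx=-6,dy=-6->C
  (1,6):dx=-8,dy=-9->C; (1,7):dx=-9,dy=-1->C; (2,3):dx=+3,dy=-5->D; (2,4):dx=+4,dy=+4->C
  (2,5):dx=+1,dy=+1->C; (2,6):dx=-1,dy=-2->C; (2,7):dx=-2,dy=+6->D; (3,4):dx=+1,dy=+9->C
  (3,5):dx=-2,dy=+6->D; (3,6):dx=-4,dy=+3->D; (3,7):dx=-5,dy=+11->D; (4,5):dx=-3,dy=-3->C
  (4,6):dx=-5,dy=-6->C; (4,7):dx=-6,dy=+2->D; (5,6):dx=-2,dy=-3->C; (5,7):dx=-3,dy=+5->D
  (6,7):dx=-1,dy=+8->D
Step 2: C = 13, D = 8, total pairs = 21.
Step 3: tau = (C - D)/(n(n-1)/2) = (13 - 8)/21 = 0.238095.
Step 4: Exact two-sided p-value (enumerate n! = 5040 permutations of y under H0): p = 0.561905.
Step 5: alpha = 0.05. fail to reject H0.

tau_b = 0.2381 (C=13, D=8), p = 0.561905, fail to reject H0.


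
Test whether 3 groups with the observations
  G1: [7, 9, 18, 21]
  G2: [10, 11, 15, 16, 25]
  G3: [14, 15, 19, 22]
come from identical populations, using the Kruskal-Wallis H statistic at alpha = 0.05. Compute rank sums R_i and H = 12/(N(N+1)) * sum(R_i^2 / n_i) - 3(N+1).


Step 1: Combine all N = 13 observations and assign midranks.
sorted (value, group, rank): (7,G1,1), (9,G1,2), (10,G2,3), (11,G2,4), (14,G3,5), (15,G2,6.5), (15,G3,6.5), (16,G2,8), (18,G1,9), (19,G3,10), (21,G1,11), (22,G3,12), (25,G2,13)
Step 2: Sum ranks within each group.
R_1 = 23 (n_1 = 4)
R_2 = 34.5 (n_2 = 5)
R_3 = 33.5 (n_3 = 4)
Step 3: H = 12/(N(N+1)) * sum(R_i^2/n_i) - 3(N+1)
     = 12/(13*14) * (23^2/4 + 34.5^2/5 + 33.5^2/4) - 3*14
     = 0.065934 * 650.862 - 42
     = 0.914011.
Step 4: Ties present; correction factor C = 1 - 6/(13^3 - 13) = 0.997253. Corrected H = 0.914011 / 0.997253 = 0.916529.
Step 5: Under H0, H ~ chi^2(2); p-value = 0.632380.
Step 6: alpha = 0.05. fail to reject H0.

H = 0.9165, df = 2, p = 0.632380, fail to reject H0.


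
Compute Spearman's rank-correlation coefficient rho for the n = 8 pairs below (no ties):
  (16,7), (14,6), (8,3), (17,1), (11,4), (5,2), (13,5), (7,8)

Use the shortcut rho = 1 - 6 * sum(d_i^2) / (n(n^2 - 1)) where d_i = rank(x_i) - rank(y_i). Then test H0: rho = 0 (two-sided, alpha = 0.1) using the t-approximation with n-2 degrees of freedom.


Step 1: Rank x and y separately (midranks; no ties here).
rank(x): 16->7, 14->6, 8->3, 17->8, 11->4, 5->1, 13->5, 7->2
rank(y): 7->7, 6->6, 3->3, 1->1, 4->4, 2->2, 5->5, 8->8
Step 2: d_i = R_x(i) - R_y(i); compute d_i^2.
  (7-7)^2=0, (6-6)^2=0, (3-3)^2=0, (8-1)^2=49, (4-4)^2=0, (1-2)^2=1, (5-5)^2=0, (2-8)^2=36
sum(d^2) = 86.
Step 3: rho = 1 - 6*86 / (8*(8^2 - 1)) = 1 - 516/504 = -0.023810.
Step 4: Under H0, t = rho * sqrt((n-2)/(1-rho^2)) = -0.0583 ~ t(6).
Step 5: Two-sided p-value from the t-distribution with 6 df = 0.955374.
Step 6: alpha = 0.1. fail to reject H0.

rho = -0.0238, p = 0.955374, fail to reject H0 at alpha = 0.1.


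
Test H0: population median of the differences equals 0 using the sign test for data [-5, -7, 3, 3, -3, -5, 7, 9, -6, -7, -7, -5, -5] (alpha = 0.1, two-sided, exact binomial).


Step 1: Discard zero differences. Original n = 13; n_eff = number of nonzero differences = 13.
Nonzero differences (with sign): -5, -7, +3, +3, -3, -5, +7, +9, -6, -7, -7, -5, -5
Step 2: Count signs: positive = 4, negative = 9.
Step 3: Under H0: P(positive) = 0.5, so the number of positives S ~ Bin(13, 0.5).
Step 4: Two-sided exact p-value = sum of Bin(13,0.5) probabilities at or below the observed probability = 0.266846.
Step 5: alpha = 0.1. fail to reject H0.

n_eff = 13, pos = 4, neg = 9, p = 0.266846, fail to reject H0.


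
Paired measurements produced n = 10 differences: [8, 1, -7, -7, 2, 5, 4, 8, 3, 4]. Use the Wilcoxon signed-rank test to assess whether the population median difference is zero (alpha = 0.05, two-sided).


Step 1: Drop any zero differences (none here) and take |d_i|.
|d| = [8, 1, 7, 7, 2, 5, 4, 8, 3, 4]
Step 2: Midrank |d_i| (ties get averaged ranks).
ranks: |8|->9.5, |1|->1, |7|->7.5, |7|->7.5, |2|->2, |5|->6, |4|->4.5, |8|->9.5, |3|->3, |4|->4.5
Step 3: Attach original signs; sum ranks with positive sign and with negative sign.
W+ = 9.5 + 1 + 2 + 6 + 4.5 + 9.5 + 3 + 4.5 = 40
W- = 7.5 + 7.5 = 15
(Check: W+ + W- = 55 should equal n(n+1)/2 = 55.)
Step 4: Test statistic W = min(W+, W-) = 15.
Step 5: Ties in |d|, so use the tie-corrected normal approximation.
        E[W] = n(n+1)/4 = 10*11/4 = 27.5.
        Tie groups: |d|=4 (t=2), |d|=7 (t=2), |d|=8 (t=2); sum(t^3 - t) = 18.
        Var[W] = n(n+1)(2n+1)/24 - sum(t^3-t)/48 = 2310/24 - 18/48 = 95.875.
        z = (W - E[W]) / sqrt(Var[W]) = (15 - 27.5) / 9.7916 = -1.2766.
        Two-sided p = 2*Phi(z) = 0.201741.
Step 6: alpha = 0.05. fail to reject H0.

W+ = 40, W- = 15, W = min = 15, p = 0.201741, fail to reject H0.


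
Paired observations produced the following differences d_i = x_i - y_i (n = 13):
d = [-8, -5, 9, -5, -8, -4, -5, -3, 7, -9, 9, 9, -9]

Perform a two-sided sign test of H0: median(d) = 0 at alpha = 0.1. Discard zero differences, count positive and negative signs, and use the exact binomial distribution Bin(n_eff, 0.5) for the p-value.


Step 1: Discard zero differences. Original n = 13; n_eff = number of nonzero differences = 13.
Nonzero differences (with sign): -8, -5, +9, -5, -8, -4, -5, -3, +7, -9, +9, +9, -9
Step 2: Count signs: positive = 4, negative = 9.
Step 3: Under H0: P(positive) = 0.5, so the number of positives S ~ Bin(13, 0.5).
Step 4: Two-sided exact p-value = sum of Bin(13,0.5) probabilities at or below the observed probability = 0.266846.
Step 5: alpha = 0.1. fail to reject H0.

n_eff = 13, pos = 4, neg = 9, p = 0.266846, fail to reject H0.


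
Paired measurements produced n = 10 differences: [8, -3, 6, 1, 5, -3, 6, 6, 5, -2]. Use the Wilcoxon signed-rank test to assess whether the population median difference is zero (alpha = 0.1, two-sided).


Step 1: Drop any zero differences (none here) and take |d_i|.
|d| = [8, 3, 6, 1, 5, 3, 6, 6, 5, 2]
Step 2: Midrank |d_i| (ties get averaged ranks).
ranks: |8|->10, |3|->3.5, |6|->8, |1|->1, |5|->5.5, |3|->3.5, |6|->8, |6|->8, |5|->5.5, |2|->2
Step 3: Attach original signs; sum ranks with positive sign and with negative sign.
W+ = 10 + 8 + 1 + 5.5 + 8 + 8 + 5.5 = 46
W- = 3.5 + 3.5 + 2 = 9
(Check: W+ + W- = 55 should equal n(n+1)/2 = 55.)
Step 4: Test statistic W = min(W+, W-) = 9.
Step 5: Ties in |d|, so use the tie-corrected normal approximation.
        E[W] = n(n+1)/4 = 10*11/4 = 27.5.
        Tie groups: |d|=3 (t=2), |d|=5 (t=2), |d|=6 (t=3); sum(t^3 - t) = 36.
        Var[W] = n(n+1)(2n+1)/24 - sum(t^3-t)/48 = 2310/24 - 36/48 = 95.5.
        z = (W - E[W]) / sqrt(Var[W]) = (9 - 27.5) / 9.7724 = -1.8931.
        Two-sided p = 2*Phi(z) = 0.058347.
Step 6: alpha = 0.1. reject H0.

W+ = 46, W- = 9, W = min = 9, p = 0.058347, reject H0.


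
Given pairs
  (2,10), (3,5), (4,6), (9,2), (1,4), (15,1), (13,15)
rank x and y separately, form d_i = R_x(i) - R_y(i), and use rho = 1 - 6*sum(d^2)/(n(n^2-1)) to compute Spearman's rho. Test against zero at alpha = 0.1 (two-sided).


Step 1: Rank x and y separately (midranks; no ties here).
rank(x): 2->2, 3->3, 4->4, 9->5, 1->1, 15->7, 13->6
rank(y): 10->6, 5->4, 6->5, 2->2, 4->3, 1->1, 15->7
Step 2: d_i = R_x(i) - R_y(i); compute d_i^2.
  (2-6)^2=16, (3-4)^2=1, (4-5)^2=1, (5-2)^2=9, (1-3)^2=4, (7-1)^2=36, (6-7)^2=1
sum(d^2) = 68.
Step 3: rho = 1 - 6*68 / (7*(7^2 - 1)) = 1 - 408/336 = -0.214286.
Step 4: Under H0, t = rho * sqrt((n-2)/(1-rho^2)) = -0.4906 ~ t(5).
Step 5: Two-sided p-value from the t-distribution with 5 df = 0.644512.
Step 6: alpha = 0.1. fail to reject H0.

rho = -0.2143, p = 0.644512, fail to reject H0 at alpha = 0.1.


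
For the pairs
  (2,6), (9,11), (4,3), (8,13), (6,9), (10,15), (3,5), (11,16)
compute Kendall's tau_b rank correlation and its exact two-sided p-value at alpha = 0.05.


Step 1: Enumerate the 28 unordered pairs (i,j) with i<j and classify each by sign(x_j-x_i) * sign(y_j-y_i).
  (1,2):dx=+7,dy=+5->C; (1,3):dx=+2,dy=-3->D; (1,4):dx=+6,dy=+7->C; (1,5):dx=+4,dy=+3->C
  (1,6):dx=+8,dy=+9->C; (1,7):dx=+1,dy=-1->D; (1,8):dx=+9,dy=+10->C; (2,3):dx=-5,dy=-8->C
  (2,4):dx=-1,dy=+2->D; (2,5):dx=-3,dy=-2->C; (2,6):dx=+1,dy=+4->C; (2,7):dx=-6,dy=-6->C
  (2,8):dx=+2,dy=+5->C; (3,4):dx=+4,dy=+10->C; (3,5):dx=+2,dy=+6->C; (3,6):dx=+6,dy=+12->C
  (3,7):dx=-1,dy=+2->D; (3,8):dx=+7,dy=+13->C; (4,5):dx=-2,dy=-4->C; (4,6):dx=+2,dy=+2->C
  (4,7):dx=-5,dy=-8->C; (4,8):dx=+3,dy=+3->C; (5,6):dx=+4,dy=+6->C; (5,7):dx=-3,dy=-4->C
  (5,8):dx=+5,dy=+7->C; (6,7):dx=-7,dy=-10->C; (6,8):dx=+1,dy=+1->C; (7,8):dx=+8,dy=+11->C
Step 2: C = 24, D = 4, total pairs = 28.
Step 3: tau = (C - D)/(n(n-1)/2) = (24 - 4)/28 = 0.714286.
Step 4: Exact two-sided p-value (enumerate n! = 40320 permutations of y under H0): p = 0.014137.
Step 5: alpha = 0.05. reject H0.

tau_b = 0.7143 (C=24, D=4), p = 0.014137, reject H0.


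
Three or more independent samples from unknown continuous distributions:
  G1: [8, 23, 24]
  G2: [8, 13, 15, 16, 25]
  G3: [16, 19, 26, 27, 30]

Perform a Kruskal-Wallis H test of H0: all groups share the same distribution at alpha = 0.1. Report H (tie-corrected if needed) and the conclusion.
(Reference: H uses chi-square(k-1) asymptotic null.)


Step 1: Combine all N = 13 observations and assign midranks.
sorted (value, group, rank): (8,G1,1.5), (8,G2,1.5), (13,G2,3), (15,G2,4), (16,G2,5.5), (16,G3,5.5), (19,G3,7), (23,G1,8), (24,G1,9), (25,G2,10), (26,G3,11), (27,G3,12), (30,G3,13)
Step 2: Sum ranks within each group.
R_1 = 18.5 (n_1 = 3)
R_2 = 24 (n_2 = 5)
R_3 = 48.5 (n_3 = 5)
Step 3: H = 12/(N(N+1)) * sum(R_i^2/n_i) - 3(N+1)
     = 12/(13*14) * (18.5^2/3 + 24^2/5 + 48.5^2/5) - 3*14
     = 0.065934 * 699.733 - 42
     = 4.136264.
Step 4: Ties present; correction factor C = 1 - 12/(13^3 - 13) = 0.994505. Corrected H = 4.136264 / 0.994505 = 4.159116.
Step 5: Under H0, H ~ chi^2(2); p-value = 0.124985.
Step 6: alpha = 0.1. fail to reject H0.

H = 4.1591, df = 2, p = 0.124985, fail to reject H0.


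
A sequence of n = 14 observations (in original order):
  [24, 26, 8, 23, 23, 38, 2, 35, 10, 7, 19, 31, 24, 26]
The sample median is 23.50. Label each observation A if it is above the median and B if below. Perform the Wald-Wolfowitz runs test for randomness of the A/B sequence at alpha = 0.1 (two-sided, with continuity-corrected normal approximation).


Step 1: Compute median = 23.50; label A = above, B = below.
Labels in order: AABBBABABBBAAA  (n_A = 7, n_B = 7)
Step 2: Count runs R = 7.
Step 3: Under H0 (random ordering), E[R] = 2*n_A*n_B/(n_A+n_B) + 1 = 2*7*7/14 + 1 = 8.0000.
        Var[R] = 2*n_A*n_B*(2*n_A*n_B - n_A - n_B) / ((n_A+n_B)^2 * (n_A+n_B-1)) = 8232/2548 = 3.2308.
        SD[R] = 1.7974.
Step 4: Continuity-corrected z = (R + 0.5 - E[R]) / SD[R] = (7 + 0.5 - 8.0000) / 1.7974 = -0.2782.
Step 5: Two-sided p-value via normal approximation = 2*(1 - Phi(|z|)) = 0.780879.
Step 6: alpha = 0.1. fail to reject H0.

R = 7, z = -0.2782, p = 0.780879, fail to reject H0.


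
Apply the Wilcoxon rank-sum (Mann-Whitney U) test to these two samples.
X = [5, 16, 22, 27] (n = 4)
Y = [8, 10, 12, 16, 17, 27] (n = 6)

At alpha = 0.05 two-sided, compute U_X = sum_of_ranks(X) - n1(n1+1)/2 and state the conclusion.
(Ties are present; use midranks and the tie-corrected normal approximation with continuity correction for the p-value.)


Step 1: Combine and sort all 10 observations; assign midranks.
sorted (value, group): (5,X), (8,Y), (10,Y), (12,Y), (16,X), (16,Y), (17,Y), (22,X), (27,X), (27,Y)
ranks: 5->1, 8->2, 10->3, 12->4, 16->5.5, 16->5.5, 17->7, 22->8, 27->9.5, 27->9.5
Step 2: Rank sum for X: R1 = 1 + 5.5 + 8 + 9.5 = 24.
Step 3: U_X = R1 - n1(n1+1)/2 = 24 - 4*5/2 = 24 - 10 = 14.
       U_Y = n1*n2 - U_X = 24 - 14 = 10.
Step 4: Ties are present, so use the tie-corrected normal approximation (with continuity correction) for the p-value.
Step 5: p-value = 0.747637; compare to alpha = 0.05. fail to reject H0.

U_X = 14, p = 0.747637, fail to reject H0 at alpha = 0.05.


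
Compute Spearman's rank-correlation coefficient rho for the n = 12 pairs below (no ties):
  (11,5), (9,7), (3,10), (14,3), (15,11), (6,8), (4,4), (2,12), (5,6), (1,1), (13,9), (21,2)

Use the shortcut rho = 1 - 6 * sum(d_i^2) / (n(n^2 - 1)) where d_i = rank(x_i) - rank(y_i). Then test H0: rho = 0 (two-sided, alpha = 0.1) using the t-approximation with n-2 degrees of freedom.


Step 1: Rank x and y separately (midranks; no ties here).
rank(x): 11->8, 9->7, 3->3, 14->10, 15->11, 6->6, 4->4, 2->2, 5->5, 1->1, 13->9, 21->12
rank(y): 5->5, 7->7, 10->10, 3->3, 11->11, 8->8, 4->4, 12->12, 6->6, 1->1, 9->9, 2->2
Step 2: d_i = R_x(i) - R_y(i); compute d_i^2.
  (8-5)^2=9, (7-7)^2=0, (3-10)^2=49, (10-3)^2=49, (11-11)^2=0, (6-8)^2=4, (4-4)^2=0, (2-12)^2=100, (5-6)^2=1, (1-1)^2=0, (9-9)^2=0, (12-2)^2=100
sum(d^2) = 312.
Step 3: rho = 1 - 6*312 / (12*(12^2 - 1)) = 1 - 1872/1716 = -0.090909.
Step 4: Under H0, t = rho * sqrt((n-2)/(1-rho^2)) = -0.2887 ~ t(10).
Step 5: Two-sided p-value from the t-distribution with 10 df = 0.778725.
Step 6: alpha = 0.1. fail to reject H0.

rho = -0.0909, p = 0.778725, fail to reject H0 at alpha = 0.1.


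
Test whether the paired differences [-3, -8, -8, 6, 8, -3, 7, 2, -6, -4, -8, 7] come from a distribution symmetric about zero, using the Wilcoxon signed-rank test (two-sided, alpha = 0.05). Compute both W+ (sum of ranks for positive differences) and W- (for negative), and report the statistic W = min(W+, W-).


Step 1: Drop any zero differences (none here) and take |d_i|.
|d| = [3, 8, 8, 6, 8, 3, 7, 2, 6, 4, 8, 7]
Step 2: Midrank |d_i| (ties get averaged ranks).
ranks: |3|->2.5, |8|->10.5, |8|->10.5, |6|->5.5, |8|->10.5, |3|->2.5, |7|->7.5, |2|->1, |6|->5.5, |4|->4, |8|->10.5, |7|->7.5
Step 3: Attach original signs; sum ranks with positive sign and with negative sign.
W+ = 5.5 + 10.5 + 7.5 + 1 + 7.5 = 32
W- = 2.5 + 10.5 + 10.5 + 2.5 + 5.5 + 4 + 10.5 = 46
(Check: W+ + W- = 78 should equal n(n+1)/2 = 78.)
Step 4: Test statistic W = min(W+, W-) = 32.
Step 5: Ties in |d|, so use the tie-corrected normal approximation.
        E[W] = n(n+1)/4 = 12*13/4 = 39.
        Tie groups: |d|=3 (t=2), |d|=6 (t=2), |d|=7 (t=2), |d|=8 (t=4); sum(t^3 - t) = 78.
        Var[W] = n(n+1)(2n+1)/24 - sum(t^3-t)/48 = 3900/24 - 78/48 = 160.875.
        z = (W - E[W]) / sqrt(Var[W]) = (32 - 39) / 12.6837 = -0.5519.
        Two-sided p = 2*Phi(z) = 0.581023.
Step 6: alpha = 0.05. fail to reject H0.

W+ = 32, W- = 46, W = min = 32, p = 0.581023, fail to reject H0.


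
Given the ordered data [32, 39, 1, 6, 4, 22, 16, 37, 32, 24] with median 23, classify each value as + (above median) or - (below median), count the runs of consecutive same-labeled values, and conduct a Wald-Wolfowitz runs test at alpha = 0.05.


Step 1: Compute median = 23; label A = above, B = below.
Labels in order: AABBBBBAAA  (n_A = 5, n_B = 5)
Step 2: Count runs R = 3.
Step 3: Under H0 (random ordering), E[R] = 2*n_A*n_B/(n_A+n_B) + 1 = 2*5*5/10 + 1 = 6.0000.
        Var[R] = 2*n_A*n_B*(2*n_A*n_B - n_A - n_B) / ((n_A+n_B)^2 * (n_A+n_B-1)) = 2000/900 = 2.2222.
        SD[R] = 1.4907.
Step 4: Continuity-corrected z = (R + 0.5 - E[R]) / SD[R] = (3 + 0.5 - 6.0000) / 1.4907 = -1.6771.
Step 5: Two-sided p-value via normal approximation = 2*(1 - Phi(|z|)) = 0.093533.
Step 6: alpha = 0.05. fail to reject H0.

R = 3, z = -1.6771, p = 0.093533, fail to reject H0.


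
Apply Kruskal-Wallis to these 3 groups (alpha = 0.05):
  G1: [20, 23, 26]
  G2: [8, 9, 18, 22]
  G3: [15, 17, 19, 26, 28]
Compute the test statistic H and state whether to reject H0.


Step 1: Combine all N = 12 observations and assign midranks.
sorted (value, group, rank): (8,G2,1), (9,G2,2), (15,G3,3), (17,G3,4), (18,G2,5), (19,G3,6), (20,G1,7), (22,G2,8), (23,G1,9), (26,G1,10.5), (26,G3,10.5), (28,G3,12)
Step 2: Sum ranks within each group.
R_1 = 26.5 (n_1 = 3)
R_2 = 16 (n_2 = 4)
R_3 = 35.5 (n_3 = 5)
Step 3: H = 12/(N(N+1)) * sum(R_i^2/n_i) - 3(N+1)
     = 12/(12*13) * (26.5^2/3 + 16^2/4 + 35.5^2/5) - 3*13
     = 0.076923 * 550.133 - 39
     = 3.317949.
Step 4: Ties present; correction factor C = 1 - 6/(12^3 - 12) = 0.996503. Corrected H = 3.317949 / 0.996503 = 3.329591.
Step 5: Under H0, H ~ chi^2(2); p-value = 0.189229.
Step 6: alpha = 0.05. fail to reject H0.

H = 3.3296, df = 2, p = 0.189229, fail to reject H0.


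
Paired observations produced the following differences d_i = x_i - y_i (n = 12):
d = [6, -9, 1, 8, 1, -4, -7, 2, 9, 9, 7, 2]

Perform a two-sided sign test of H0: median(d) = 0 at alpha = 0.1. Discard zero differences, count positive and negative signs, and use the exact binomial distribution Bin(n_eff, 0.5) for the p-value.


Step 1: Discard zero differences. Original n = 12; n_eff = number of nonzero differences = 12.
Nonzero differences (with sign): +6, -9, +1, +8, +1, -4, -7, +2, +9, +9, +7, +2
Step 2: Count signs: positive = 9, negative = 3.
Step 3: Under H0: P(positive) = 0.5, so the number of positives S ~ Bin(12, 0.5).
Step 4: Two-sided exact p-value = sum of Bin(12,0.5) probabilities at or below the observed probability = 0.145996.
Step 5: alpha = 0.1. fail to reject H0.

n_eff = 12, pos = 9, neg = 3, p = 0.145996, fail to reject H0.


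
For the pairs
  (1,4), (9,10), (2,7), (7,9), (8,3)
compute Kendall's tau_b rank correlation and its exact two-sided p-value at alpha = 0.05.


Step 1: Enumerate the 10 unordered pairs (i,j) with i<j and classify each by sign(x_j-x_i) * sign(y_j-y_i).
  (1,2):dx=+8,dy=+6->C; (1,3):dx=+1,dy=+3->C; (1,4):dx=+6,dy=+5->C; (1,5):dx=+7,dy=-1->D
  (2,3):dx=-7,dy=-3->C; (2,4):dx=-2,dy=-1->C; (2,5):dx=-1,dy=-7->C; (3,4):dx=+5,dy=+2->C
  (3,5):dx=+6,dy=-4->D; (4,5):dx=+1,dy=-6->D
Step 2: C = 7, D = 3, total pairs = 10.
Step 3: tau = (C - D)/(n(n-1)/2) = (7 - 3)/10 = 0.400000.
Step 4: Exact two-sided p-value (enumerate n! = 120 permutations of y under H0): p = 0.483333.
Step 5: alpha = 0.05. fail to reject H0.

tau_b = 0.4000 (C=7, D=3), p = 0.483333, fail to reject H0.


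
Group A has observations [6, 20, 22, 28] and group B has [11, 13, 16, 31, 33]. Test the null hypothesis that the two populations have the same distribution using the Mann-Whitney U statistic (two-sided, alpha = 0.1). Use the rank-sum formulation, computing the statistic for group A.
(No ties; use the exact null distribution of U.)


Step 1: Combine and sort all 9 observations; assign midranks.
sorted (value, group): (6,X), (11,Y), (13,Y), (16,Y), (20,X), (22,X), (28,X), (31,Y), (33,Y)
ranks: 6->1, 11->2, 13->3, 16->4, 20->5, 22->6, 28->7, 31->8, 33->9
Step 2: Rank sum for X: R1 = 1 + 5 + 6 + 7 = 19.
Step 3: U_X = R1 - n1(n1+1)/2 = 19 - 4*5/2 = 19 - 10 = 9.
       U_Y = n1*n2 - U_X = 20 - 9 = 11.
Step 4: No ties, so the exact null distribution of U (based on enumerating the C(9,4) = 126 equally likely rank assignments) gives the two-sided p-value.
Step 5: p-value = 0.904762; compare to alpha = 0.1. fail to reject H0.

U_X = 9, p = 0.904762, fail to reject H0 at alpha = 0.1.


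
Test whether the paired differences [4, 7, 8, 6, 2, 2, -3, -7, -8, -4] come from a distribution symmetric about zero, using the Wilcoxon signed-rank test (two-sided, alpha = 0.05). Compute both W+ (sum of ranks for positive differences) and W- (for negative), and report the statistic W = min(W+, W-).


Step 1: Drop any zero differences (none here) and take |d_i|.
|d| = [4, 7, 8, 6, 2, 2, 3, 7, 8, 4]
Step 2: Midrank |d_i| (ties get averaged ranks).
ranks: |4|->4.5, |7|->7.5, |8|->9.5, |6|->6, |2|->1.5, |2|->1.5, |3|->3, |7|->7.5, |8|->9.5, |4|->4.5
Step 3: Attach original signs; sum ranks with positive sign and with negative sign.
W+ = 4.5 + 7.5 + 9.5 + 6 + 1.5 + 1.5 = 30.5
W- = 3 + 7.5 + 9.5 + 4.5 = 24.5
(Check: W+ + W- = 55 should equal n(n+1)/2 = 55.)
Step 4: Test statistic W = min(W+, W-) = 24.5.
Step 5: Ties in |d|, so use the tie-corrected normal approximation.
        E[W] = n(n+1)/4 = 10*11/4 = 27.5.
        Tie groups: |d|=2 (t=2), |d|=4 (t=2), |d|=7 (t=2), |d|=8 (t=2); sum(t^3 - t) = 24.
        Var[W] = n(n+1)(2n+1)/24 - sum(t^3-t)/48 = 2310/24 - 24/48 = 95.75.
        z = (W - E[W]) / sqrt(Var[W]) = (24.5 - 27.5) / 9.7852 = -0.3066.
        Two-sided p = 2*Phi(z) = 0.759159.
Step 6: alpha = 0.05. fail to reject H0.

W+ = 30.5, W- = 24.5, W = min = 24.5, p = 0.759159, fail to reject H0.
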